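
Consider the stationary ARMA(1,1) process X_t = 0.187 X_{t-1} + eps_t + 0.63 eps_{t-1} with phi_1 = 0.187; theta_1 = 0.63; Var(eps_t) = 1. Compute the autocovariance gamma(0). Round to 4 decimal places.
\gamma(0) = 1.6917

Multiply the model equation by X_{t-k} and take expectations. With theta_0 = psi_0 = 1 and psi_j the MA(infinity) weights, this gives
  gamma(k) - sum_i phi_i gamma(k-i) = c_k,
  c_k = sigma^2 * sum_{j=k..q} theta_j psi_{j-k}   (c_k = 0 for k > q),
using gamma(-m) = gamma(m).
psi-weights needed (psi_j = theta_j + sum_i phi_i psi_{j-i}):
  psi_1 = theta_1 + phi_1 = 0.63 + (0.187) = 0.817
Right-hand sides:
  c_0 = sigma^2 (1 + theta_1 psi_1) = 1 * (1 + (0.63)(0.817)) = 1 * 1.51471 = 1.51471
  c_1 = sigma^2 theta_1 = 1 * (0.63) = 0.63
  c_2 = 0
Equations for k = 0 and k = 1 (AR order 1):
  gamma(0) = phi_1 gamma(1) + c_0
  gamma(1) = phi_1 gamma(0) + c_1
Substituting the second into the first: gamma(0) (1 - phi_1^2) = c_0 + phi_1 c_1, so
  gamma(0) = (c_0 + phi_1 c_1) / (1 - phi_1^2) = (1.51471 + (0.187)(0.63)) / (1 - (0.187)^2) = 1.63252 / 0.965031 = 1.691676.
Therefore gamma(0) = 1.6917 (to 4 decimal places).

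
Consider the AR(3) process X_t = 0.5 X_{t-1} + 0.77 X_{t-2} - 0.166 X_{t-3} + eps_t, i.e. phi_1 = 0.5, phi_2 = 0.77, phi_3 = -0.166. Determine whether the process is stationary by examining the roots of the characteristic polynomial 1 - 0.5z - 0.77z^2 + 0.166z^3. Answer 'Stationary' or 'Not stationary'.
\text{Not stationary}

The AR(p) characteristic polynomial is P(z) = 1 - 0.5z - 0.77z^2 + 0.166z^3.
Stationarity requires all roots to lie outside the unit circle, i.e. |z| > 1 for every root.
Degree 3: look for a simple real root z0 first, then factor out (1 - z/z0) and solve the remaining quadratic.
Testing z0 = 5: P(5) = 1 + (-0.5)(5) + (-0.77)(5)^2 + (0.166)(5)^3
  = 1 + (-2.5) + (-19.25) + (20.75) = 0.  So z_0 = 5 is a root, |z_0| = 5.
Divide out the factor (1 - 0.2 z) = (1 - z/z0) (since 1/z0 = 0.2):
  P(z) = (1 - 0.2 z)(1 + (-0.3) z + (-0.83) z^2)
  [check: z-coef -0.3 - (0.2) = -0.5; z^2-coef -0.83 - (0.2)(-0.3) = -0.77; z^3-coef -(0.2)(-0.83) = 0.166.]
Remaining roots from the quadratic factor 1 + (-0.3) z + (-0.83) z^2:
  Set 1 + (-0.3) z + (-0.83) z^2 = 0, i.e. a z^2 + b z + c = 0 with a = -0.83, b = -0.3, c = 1.
  Discriminant D = b^2 - 4ac = (-0.3)^2 - 4*(-0.83)*1 = 0.09 - (-3.32) = 3.41.
  D >= 0, so the roots are real: z = (-b +/- sqrt(D)) / (2a) = (0.3 +/- 1.846619) / (-1.66).
    z_1 = (0.3 + 1.846619) / (-1.66) = -1.2931,   |z_1| = 1.2931.
    z_2 = (0.3 - 1.846619) / (-1.66) = 0.9317,   |z_2| = 0.9317.
Moduli of all roots: 5.0000, 1.2931, 0.9317.
All moduli strictly greater than 1? No.
Verdict: Not stationary.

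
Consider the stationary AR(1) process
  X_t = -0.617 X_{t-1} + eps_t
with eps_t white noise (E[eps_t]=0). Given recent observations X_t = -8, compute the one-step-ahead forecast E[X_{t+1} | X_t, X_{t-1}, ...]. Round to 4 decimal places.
E[X_{t+1} \mid \mathcal F_t] = 4.9360

For an AR(p) model X_t = c + sum_i phi_i X_{t-i} + eps_t, the
one-step-ahead conditional mean is
  E[X_{t+1} | X_t, ...] = c + sum_i phi_i X_{t+1-i}.
Substitute known values:
  E[X_{t+1} | ...] = (-0.617) * (-8)
                   = 4.9360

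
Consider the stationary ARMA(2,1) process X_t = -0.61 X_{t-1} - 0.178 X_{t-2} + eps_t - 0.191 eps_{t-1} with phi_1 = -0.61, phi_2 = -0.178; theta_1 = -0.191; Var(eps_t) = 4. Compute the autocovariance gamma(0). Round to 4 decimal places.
\gamma(0) = 6.9668

Multiply the model equation by X_{t-k} and take expectations. With theta_0 = psi_0 = 1 and psi_j the MA(infinity) weights, this gives
  gamma(k) - sum_i phi_i gamma(k-i) = c_k,
  c_k = sigma^2 * sum_{j=k..q} theta_j psi_{j-k}   (c_k = 0 for k > q),
using gamma(-m) = gamma(m).
psi-weights needed (psi_j = theta_j + sum_i phi_i psi_{j-i}):
  psi_1 = theta_1 + phi_1 = -0.191 + (-0.61) = -0.801
Right-hand sides:
  c_0 = sigma^2 (1 + theta_1 psi_1) = 4 * (1 + (-0.191)(-0.801)) = 4 * 1.152991 = 4.611964
  c_1 = sigma^2 theta_1 = 4 * (-0.191) = -0.764
  c_2 = 0
Equations for k = 0, 1, 2 (AR order 2, c_2 = 0):
  (E0) gamma(0) = phi_1 gamma(1) + phi_2 gamma(2) + c_0
  (E1) gamma(1) = phi_1 gamma(0) + phi_2 gamma(1) + c_1
  (E2) gamma(2) = phi_1 gamma(1) + phi_2 gamma(0)
From (E1): gamma(1) = A gamma(0) + B with
  A = phi_1 / (1 - phi_2) = -0.61 / 1.178 = -0.517827,   B = c_1 / (1 - phi_2) = -0.764 / 1.178 = -0.648557.
Insert (E2) into (E0): gamma(0) (1 - phi_2^2) = phi_1 (1 + phi_2) gamma(1) + c_0.
  phi_1 (1 + phi_2) = (-0.61)(0.822) = -0.50142,   1 - phi_2^2 = 0.968316.
Replace gamma(1) by A gamma(0) + B and collect gamma(0):
  gamma(0) [0.968316 - (-0.50142)(-0.517827)] = (-0.50142)(-0.648557) + 4.611964
  gamma(0) * 0.708667 = 4.937163
  gamma(0) = 4.937163 / 0.708667 = 6.966829.
Therefore gamma(0) = 6.9668 (to 4 decimal places).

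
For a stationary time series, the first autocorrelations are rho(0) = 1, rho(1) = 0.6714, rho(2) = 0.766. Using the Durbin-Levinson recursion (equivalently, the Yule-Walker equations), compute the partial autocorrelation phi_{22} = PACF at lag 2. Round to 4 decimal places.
\phi_{22} = 0.5739

The PACF at lag k is phi_{kk}, the last component of the solution
to the Yule-Walker system G_k phi = r_k where
  (G_k)_{ij} = rho(|i - j|), (r_k)_i = rho(i), i,j = 1..k.
Equivalently, Durbin-Levinson gives phi_{kk} iteratively:
  phi_{11} = rho(1)
  phi_{kk} = [rho(k) - sum_{j=1..k-1} phi_{k-1,j} rho(k-j)]
            / [1 - sum_{j=1..k-1} phi_{k-1,j} rho(j)],
  phi_{k,j} = phi_{k-1,j} - phi_{kk} phi_{k-1,k-j},  j = 1..k-1.
Step k = 1:
  phi_11 = rho(1) = 0.6714.
Step k = 2:
  phi_22 = [rho(2) - phi_11 rho(1)] / [1 - phi_11 rho(1)] = [0.766 - (0.6714)(0.6714)] / [1 - (0.6714)(0.6714)]
         = 0.31522204 / 0.54922204 = 0.5739.
Therefore phi_{22} = 0.5739.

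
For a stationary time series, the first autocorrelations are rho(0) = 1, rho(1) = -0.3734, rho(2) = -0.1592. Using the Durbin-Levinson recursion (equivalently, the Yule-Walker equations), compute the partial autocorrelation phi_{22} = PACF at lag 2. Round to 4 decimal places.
\phi_{22} = -0.3470

The PACF at lag k is phi_{kk}, the last component of the solution
to the Yule-Walker system G_k phi = r_k where
  (G_k)_{ij} = rho(|i - j|), (r_k)_i = rho(i), i,j = 1..k.
Equivalently, Durbin-Levinson gives phi_{kk} iteratively:
  phi_{11} = rho(1)
  phi_{kk} = [rho(k) - sum_{j=1..k-1} phi_{k-1,j} rho(k-j)]
            / [1 - sum_{j=1..k-1} phi_{k-1,j} rho(j)],
  phi_{k,j} = phi_{k-1,j} - phi_{kk} phi_{k-1,k-j},  j = 1..k-1.
Step k = 1:
  phi_11 = rho(1) = -0.3734.
Step k = 2:
  phi_22 = [rho(2) - phi_11 rho(1)] / [1 - phi_11 rho(1)] = [-0.1592 - (-0.3734)(-0.3734)] / [1 - (-0.3734)(-0.3734)]
         = -0.29862756 / 0.86057244 = -0.347.
Therefore phi_{22} = -0.3470.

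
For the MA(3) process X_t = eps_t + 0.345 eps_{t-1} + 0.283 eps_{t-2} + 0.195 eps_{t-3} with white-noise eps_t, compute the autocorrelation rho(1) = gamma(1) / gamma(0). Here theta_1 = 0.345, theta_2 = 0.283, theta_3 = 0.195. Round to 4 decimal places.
\rho(1) = 0.4024

For an MA(q) process with theta_0 = 1, the autocovariance is
  gamma(k) = sigma^2 * sum_{i=0..q-k} theta_i * theta_{i+k},
and rho(k) = gamma(k) / gamma(0). Sigma^2 cancels.
  numerator   = (1)*(0.345) + (0.345)*(0.283) + (0.283)*(0.195) = 0.49782.
  denominator = (1)^2 + (0.345)^2 + (0.283)^2 + (0.195)^2 = 1.237139.
  rho(1) = 0.49782 / 1.237139 = 0.4024.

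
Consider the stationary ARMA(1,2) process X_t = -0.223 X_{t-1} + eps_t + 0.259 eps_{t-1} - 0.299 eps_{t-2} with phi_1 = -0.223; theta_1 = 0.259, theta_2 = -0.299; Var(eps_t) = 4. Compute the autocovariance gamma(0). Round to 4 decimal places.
\gamma(0) = 4.4020

Multiply the model equation by X_{t-k} and take expectations. With theta_0 = psi_0 = 1 and psi_j the MA(infinity) weights, this gives
  gamma(k) - sum_i phi_i gamma(k-i) = c_k,
  c_k = sigma^2 * sum_{j=k..q} theta_j psi_{j-k}   (c_k = 0 for k > q),
using gamma(-m) = gamma(m).
psi-weights needed (psi_j = theta_j + sum_i phi_i psi_{j-i}):
  psi_1 = theta_1 + phi_1 = 0.259 + (-0.223) = 0.036
  psi_2 = theta_2 + phi_1 psi_1 = -0.299 + (-0.223)(0.036) = -0.307028
Right-hand sides:
  c_0 = sigma^2 (1 + theta_1 psi_1 + theta_2 psi_2) = 4 * (1 + (0.259)(0.036) + (-0.299)(-0.307028)) = 4 * 1.101125 = 4.404501
  c_1 = sigma^2 (theta_1 + theta_2 psi_1) = 4 * (0.259 + (-0.299)(0.036)) = 0.992944
  c_2 = sigma^2 theta_2 = 4 * (-0.299) = -1.196
Equations for k = 0 and k = 1 (AR order 1):
  gamma(0) = phi_1 gamma(1) + c_0
  gamma(1) = phi_1 gamma(0) + c_1
Substituting the second into the first: gamma(0) (1 - phi_1^2) = c_0 + phi_1 c_1, so
  gamma(0) = (c_0 + phi_1 c_1) / (1 - phi_1^2) = (4.404501 + (-0.223)(0.992944)) / (1 - (-0.223)^2) = 4.183075 / 0.950271 = 4.401981.
Therefore gamma(0) = 4.4020 (to 4 decimal places).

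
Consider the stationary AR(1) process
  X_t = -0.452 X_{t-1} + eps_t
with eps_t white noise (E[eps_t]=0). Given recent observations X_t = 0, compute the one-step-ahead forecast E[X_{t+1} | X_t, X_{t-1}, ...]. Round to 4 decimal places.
E[X_{t+1} \mid \mathcal F_t] = 0.0000

For an AR(p) model X_t = c + sum_i phi_i X_{t-i} + eps_t, the
one-step-ahead conditional mean is
  E[X_{t+1} | X_t, ...] = c + sum_i phi_i X_{t+1-i}.
Substitute known values:
  E[X_{t+1} | ...] = (-0.452) * (0)
                   = 0.0000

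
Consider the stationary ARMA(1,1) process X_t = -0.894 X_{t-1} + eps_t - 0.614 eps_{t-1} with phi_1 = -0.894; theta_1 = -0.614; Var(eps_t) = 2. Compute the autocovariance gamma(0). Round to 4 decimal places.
\gamma(0) = 24.6541

Multiply the model equation by X_{t-k} and take expectations. With theta_0 = psi_0 = 1 and psi_j the MA(infinity) weights, this gives
  gamma(k) - sum_i phi_i gamma(k-i) = c_k,
  c_k = sigma^2 * sum_{j=k..q} theta_j psi_{j-k}   (c_k = 0 for k > q),
using gamma(-m) = gamma(m).
psi-weights needed (psi_j = theta_j + sum_i phi_i psi_{j-i}):
  psi_1 = theta_1 + phi_1 = -0.614 + (-0.894) = -1.508
Right-hand sides:
  c_0 = sigma^2 (1 + theta_1 psi_1) = 2 * (1 + (-0.614)(-1.508)) = 2 * 1.925912 = 3.851824
  c_1 = sigma^2 theta_1 = 2 * (-0.614) = -1.228
  c_2 = 0
Equations for k = 0 and k = 1 (AR order 1):
  gamma(0) = phi_1 gamma(1) + c_0
  gamma(1) = phi_1 gamma(0) + c_1
Substituting the second into the first: gamma(0) (1 - phi_1^2) = c_0 + phi_1 c_1, so
  gamma(0) = (c_0 + phi_1 c_1) / (1 - phi_1^2) = (3.851824 + (-0.894)(-1.228)) / (1 - (-0.894)^2) = 4.949656 / 0.200764 = 24.654101.
Therefore gamma(0) = 24.6541 (to 4 decimal places).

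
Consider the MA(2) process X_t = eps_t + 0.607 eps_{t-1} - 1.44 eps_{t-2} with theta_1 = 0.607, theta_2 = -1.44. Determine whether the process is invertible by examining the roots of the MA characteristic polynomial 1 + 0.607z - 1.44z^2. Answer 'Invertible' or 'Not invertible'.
\text{Not invertible}

The MA(q) characteristic polynomial is P(z) = 1 + 0.607z - 1.44z^2.
Invertibility requires all roots to lie outside the unit circle, i.e. |z| > 1 for every root.
Set 1 + (0.607) z + (-1.44) z^2 = 0, i.e. a z^2 + b z + c = 0 with a = -1.44, b = 0.607, c = 1.
Discriminant D = b^2 - 4ac = (0.607)^2 - 4*(-1.44)*1 = 0.368449 - (-5.76) = 6.128449.
D >= 0, so the roots are real: z = (-b +/- sqrt(D)) / (2a) = (-0.607 +/- 2.47557) / (-2.88).
  z_1 = (-0.607 + 2.47557) / (-2.88) = -0.6488,   |z_1| = 0.6488.
  z_2 = (-0.607 - 2.47557) / (-2.88) = 1.0703,   |z_2| = 1.0703.
Moduli of all roots: 0.6488, 1.0703.
All moduli strictly greater than 1? No.
Verdict: Not invertible.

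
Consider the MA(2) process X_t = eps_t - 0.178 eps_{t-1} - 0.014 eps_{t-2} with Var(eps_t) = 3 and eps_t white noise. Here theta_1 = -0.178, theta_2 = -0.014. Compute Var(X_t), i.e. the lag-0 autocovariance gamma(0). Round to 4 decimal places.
\gamma(0) = 3.0956

For an MA(q) process X_t = eps_t + sum_i theta_i eps_{t-i} with
Var(eps_t) = sigma^2, the variance is
  gamma(0) = sigma^2 * (1 + sum_i theta_i^2).
  sum_i theta_i^2 = (-0.178)^2 + (-0.014)^2 = 0.031684 + 0.000196 = 0.03188.
  gamma(0) = 3 * (1 + 0.03188) = 3 * 1.03188 = 3.09564, which rounds to 3.0956.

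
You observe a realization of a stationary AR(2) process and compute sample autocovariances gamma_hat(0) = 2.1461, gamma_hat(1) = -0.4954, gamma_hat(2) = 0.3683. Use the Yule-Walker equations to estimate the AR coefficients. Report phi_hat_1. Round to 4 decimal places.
\hat\phi_{1} = -0.2020

The Yule-Walker equations for an AR(p) process read, in matrix form,
  Gamma_p phi = r_p,   with   (Gamma_p)_{ij} = gamma(|i - j|),
                       (r_p)_i = gamma(i),   i,j = 1..p.
Substitute the sample gammas (Toeplitz matrix and right-hand side of size 2):
  Gamma_p = [[2.1461, -0.4954], [-0.4954, 2.1461]]
  r_p     = [-0.4954, 0.3683]
Written out:
  2.1461 phi_1 - 0.4954 phi_2 = -0.4954
  -0.4954 phi_1 + 2.1461 phi_2 = 0.3683
Solve by Cramer's rule:
  det = gamma(0)^2 - gamma(1)^2 = (2.1461)^2 - (-0.4954)^2 = 4.60574521 - 0.24542116 = 4.36032405
  phi_hat_1 = [gamma(1) gamma(0) - gamma(1) gamma(2)] / det = [(-0.4954)(2.1461) - (-0.4954)(0.3683)] / 4.36032405 = -0.88072212 / 4.36032405 = -0.202
  phi_hat_2 = [gamma(0) gamma(2) - gamma(1)^2] / det = [(2.1461)(0.3683) - (-0.4954)^2] / 4.36032405 = 0.54498747 / 4.36032405 = 0.125
So phi_hat = [-0.2020, 0.1250].
Therefore phi_hat_1 = -0.2020.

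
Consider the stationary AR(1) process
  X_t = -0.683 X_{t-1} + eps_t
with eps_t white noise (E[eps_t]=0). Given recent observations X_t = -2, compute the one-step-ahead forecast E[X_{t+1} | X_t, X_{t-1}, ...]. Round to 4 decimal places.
E[X_{t+1} \mid \mathcal F_t] = 1.3660

For an AR(p) model X_t = c + sum_i phi_i X_{t-i} + eps_t, the
one-step-ahead conditional mean is
  E[X_{t+1} | X_t, ...] = c + sum_i phi_i X_{t+1-i}.
Substitute known values:
  E[X_{t+1} | ...] = (-0.683) * (-2)
                   = 1.3660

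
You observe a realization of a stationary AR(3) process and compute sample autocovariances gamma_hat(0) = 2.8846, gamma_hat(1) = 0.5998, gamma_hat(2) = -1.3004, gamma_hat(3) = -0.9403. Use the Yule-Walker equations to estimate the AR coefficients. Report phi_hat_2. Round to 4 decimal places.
\hat\phi_{2} = -0.4820

The Yule-Walker equations for an AR(p) process read, in matrix form,
  Gamma_p phi = r_p,   with   (Gamma_p)_{ij} = gamma(|i - j|),
                       (r_p)_i = gamma(i),   i,j = 1..p.
Substitute the sample gammas (Toeplitz matrix and right-hand side of size 3):
  Gamma_p = [[2.8846, 0.5998, -1.3004], [0.5998, 2.8846, 0.5998], [-1.3004, 0.5998, 2.8846]]
  r_p     = [0.5998, -1.3004, -0.9403]
Written out (R1..R3):
  (R1) 2.8846 phi_1 + 0.5998 phi_2 - 1.3004 phi_3 = 0.5998
  (R2) 0.5998 phi_1 + 2.8846 phi_2 + 0.5998 phi_3 = -1.3004
  (R3) -1.3004 phi_1 + 0.5998 phi_2 + 2.8846 phi_3 = -0.9403
Gaussian elimination:
  R2 <- R2 - (0.5998/2.8846) R1 = R2 - (0.207932) R1:  2.759883 phi_2 + 0.870194 phi_3 = -1.425117
  R3 <- R3 - (-1.3004/2.8846) R1 = R3 - (-0.450808) R1:  0.870194 phi_2 + 2.29837 phi_3 = -0.669906
  R3 <- R3 - (0.870194/2.759883) R2 = R3 - (0.315301) R2:  2.023996 phi_3 = -0.220564
Back-substitution:
  phi_hat_3 = -0.220564 / 2.023996 = -0.108975
  phi_hat_2 = (-1.425117 - (0.870194)(-0.108975)) / 2.759883 = -0.482009
  phi_hat_1 = (0.5998 - (0.5998)(-0.482009) - (-1.3004)(-0.108975)) / 2.8846 = 0.25903
So phi_hat = [0.2590, -0.4820, -0.1090].
Therefore phi_hat_2 = -0.4820.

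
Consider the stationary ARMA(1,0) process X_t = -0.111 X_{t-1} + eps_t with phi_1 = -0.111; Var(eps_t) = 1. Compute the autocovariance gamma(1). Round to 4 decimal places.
\gamma(1) = -0.1124

Multiply the model equation by X_{t-k} and take expectations. With theta_0 = psi_0 = 1 and psi_j the MA(infinity) weights, this gives
  gamma(k) - sum_i phi_i gamma(k-i) = c_k,
  c_k = sigma^2 * sum_{j=k..q} theta_j psi_{j-k}   (c_k = 0 for k > q),
using gamma(-m) = gamma(m).
Pure AR (q = 0): c_0 = sigma^2 = 1, c_k = 0 for k >= 1.
Equations for k = 0 and k = 1 (AR order 1):
  gamma(0) = phi_1 gamma(1) + c_0
  gamma(1) = phi_1 gamma(0) + c_1
Substituting the second into the first: gamma(0) (1 - phi_1^2) = c_0 + phi_1 c_1, so
  gamma(0) = c_0 / (1 - phi_1^2) = 1 / (1 - (-0.111)^2) = 1 / 0.987679 = 1.012475.
  gamma(1) = phi_1 gamma(0) = (-0.111)(1.012475) = -0.112385.
Therefore gamma(1) = -0.1124 (to 4 decimal places).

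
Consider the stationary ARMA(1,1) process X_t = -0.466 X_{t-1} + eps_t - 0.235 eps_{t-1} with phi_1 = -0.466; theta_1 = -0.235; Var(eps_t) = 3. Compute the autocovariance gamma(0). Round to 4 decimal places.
\gamma(0) = 4.8831

Multiply the model equation by X_{t-k} and take expectations. With theta_0 = psi_0 = 1 and psi_j the MA(infinity) weights, this gives
  gamma(k) - sum_i phi_i gamma(k-i) = c_k,
  c_k = sigma^2 * sum_{j=k..q} theta_j psi_{j-k}   (c_k = 0 for k > q),
using gamma(-m) = gamma(m).
psi-weights needed (psi_j = theta_j + sum_i phi_i psi_{j-i}):
  psi_1 = theta_1 + phi_1 = -0.235 + (-0.466) = -0.701
Right-hand sides:
  c_0 = sigma^2 (1 + theta_1 psi_1) = 3 * (1 + (-0.235)(-0.701)) = 3 * 1.164735 = 3.494205
  c_1 = sigma^2 theta_1 = 3 * (-0.235) = -0.705
  c_2 = 0
Equations for k = 0 and k = 1 (AR order 1):
  gamma(0) = phi_1 gamma(1) + c_0
  gamma(1) = phi_1 gamma(0) + c_1
Substituting the second into the first: gamma(0) (1 - phi_1^2) = c_0 + phi_1 c_1, so
  gamma(0) = (c_0 + phi_1 c_1) / (1 - phi_1^2) = (3.494205 + (-0.466)(-0.705)) / (1 - (-0.466)^2) = 3.822735 / 0.782844 = 4.883138.
Therefore gamma(0) = 4.8831 (to 4 decimal places).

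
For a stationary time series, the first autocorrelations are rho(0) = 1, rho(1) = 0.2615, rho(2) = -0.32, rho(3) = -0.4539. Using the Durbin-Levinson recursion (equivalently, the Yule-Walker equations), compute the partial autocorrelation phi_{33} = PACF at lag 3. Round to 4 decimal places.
\phi_{33} = -0.2940

The PACF at lag k is phi_{kk}, the last component of the solution
to the Yule-Walker system G_k phi = r_k where
  (G_k)_{ij} = rho(|i - j|), (r_k)_i = rho(i), i,j = 1..k.
Equivalently, Durbin-Levinson gives phi_{kk} iteratively:
  phi_{11} = rho(1)
  phi_{kk} = [rho(k) - sum_{j=1..k-1} phi_{k-1,j} rho(k-j)]
            / [1 - sum_{j=1..k-1} phi_{k-1,j} rho(j)],
  phi_{k,j} = phi_{k-1,j} - phi_{kk} phi_{k-1,k-j},  j = 1..k-1.
Step k = 1:
  phi_11 = rho(1) = 0.2615.
Step k = 2:
  phi_22 = [rho(2) - phi_11 rho(1)] / [1 - phi_11 rho(1)] = [-0.32 - (0.2615)(0.2615)] / [1 - (0.2615)(0.2615)]
         = -0.38838225 / 0.93161775 = -0.41689.
  Update: phi_21 = phi_11 - phi_22 phi_11 = 0.2615 - (-0.41689)(0.2615) = 0.370517.
Step k = 3:
  phi_33 = [rho(3) - phi_21 rho(2) - phi_22 rho(1)] / [1 - phi_21 rho(1) - phi_22 rho(2)]
    numerator   = -0.4539 - (0.370517)(-0.32) - (-0.41689)(0.2615) = -0.22631786
    denominator = 1 - (0.370517)(0.2615) - (-0.41689)(-0.32) = 0.76970502
  phi_33 = -0.22631786 / 0.76970502 = -0.294.
Therefore phi_{33} = -0.2940.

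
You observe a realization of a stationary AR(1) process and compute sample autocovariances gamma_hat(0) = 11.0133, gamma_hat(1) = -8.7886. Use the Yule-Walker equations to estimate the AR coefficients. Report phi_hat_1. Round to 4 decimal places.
\hat\phi_{1} = -0.7980

The Yule-Walker equations for an AR(p) process read, in matrix form,
  Gamma_p phi = r_p,   with   (Gamma_p)_{ij} = gamma(|i - j|),
                       (r_p)_i = gamma(i),   i,j = 1..p.
Substitute the sample gammas (Toeplitz matrix and right-hand side of size 1):
  Gamma_p = [[11.0133]]
  r_p     = [-8.7886]
With p = 1 this is the single equation gamma(0) phi_1 = gamma(1):
  phi_hat_1 = gamma(1) / gamma(0) = -8.7886 / 11.0133 = -0.7980.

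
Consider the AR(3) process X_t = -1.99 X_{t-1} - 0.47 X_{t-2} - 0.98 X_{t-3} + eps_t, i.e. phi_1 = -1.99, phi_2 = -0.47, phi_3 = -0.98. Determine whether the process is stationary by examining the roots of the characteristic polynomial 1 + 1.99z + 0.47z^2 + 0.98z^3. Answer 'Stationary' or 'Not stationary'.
\text{Not stationary}

The AR(p) characteristic polynomial is P(z) = 1 + 1.99z + 0.47z^2 + 0.98z^3.
Stationarity requires all roots to lie outside the unit circle, i.e. |z| > 1 for every root.
Degree 3: look for a simple real root z0 first, then factor out (1 - z/z0) and solve the remaining quadratic.
Testing z0 = -0.5: P(-0.5) = 1 + (1.99)(-0.5) + (0.47)(-0.5)^2 + (0.98)(-0.5)^3
  = 1 + (-0.995) + (0.1175) + (-0.1225) = 0.  So z_0 = -0.5 is a root, |z_0| = 0.5.
Divide out the factor (1 + 2 z) = (1 - z/z0) (since 1/z0 = -2):
  P(z) = (1 + 2 z)(1 + (-0.01) z + (0.49) z^2)
  [check: z-coef -0.01 - (-2) = 1.99; z^2-coef 0.49 - (-2)(-0.01) = 0.47; z^3-coef -(-2)(0.49) = 0.98.]
Remaining roots from the quadratic factor 1 + (-0.01) z + (0.49) z^2:
  Set 1 + (-0.01) z + (0.49) z^2 = 0, i.e. a z^2 + b z + c = 0 with a = 0.49, b = -0.01, c = 1.
  Discriminant D = b^2 - 4ac = (-0.01)^2 - 4*(0.49)*1 = 0.0001 - (1.96) = -1.9599.
  D < 0, so the roots are the complex-conjugate pair z = (-b +/- i sqrt(-D)) / (2a) = 0.0102 +/- 1.4285i.
  For a conjugate pair |z|^2 = z * conj(z) = (product of roots) = c/a = 1/(0.49) = 2.040816, so |z| = sqrt(2.040816) = 1.4286 for both roots.
Moduli of all roots: 0.5000, 1.4286, 1.4286.
All moduli strictly greater than 1? No.
Verdict: Not stationary.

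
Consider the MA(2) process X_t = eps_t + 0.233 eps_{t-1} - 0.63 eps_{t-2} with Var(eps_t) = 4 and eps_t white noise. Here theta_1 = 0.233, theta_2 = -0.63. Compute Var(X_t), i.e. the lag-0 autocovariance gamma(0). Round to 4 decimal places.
\gamma(0) = 5.8048

For an MA(q) process X_t = eps_t + sum_i theta_i eps_{t-i} with
Var(eps_t) = sigma^2, the variance is
  gamma(0) = sigma^2 * (1 + sum_i theta_i^2).
  sum_i theta_i^2 = (0.233)^2 + (-0.63)^2 = 0.054289 + 0.3969 = 0.451189.
  gamma(0) = 4 * (1 + 0.451189) = 4 * 1.451189 = 5.804756, which rounds to 5.8048.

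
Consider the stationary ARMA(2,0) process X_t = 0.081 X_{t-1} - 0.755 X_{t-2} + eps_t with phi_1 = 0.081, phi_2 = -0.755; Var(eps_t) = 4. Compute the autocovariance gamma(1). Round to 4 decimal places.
\gamma(1) = 0.4303

Multiply the model equation by X_{t-k} and take expectations. With theta_0 = psi_0 = 1 and psi_j the MA(infinity) weights, this gives
  gamma(k) - sum_i phi_i gamma(k-i) = c_k,
  c_k = sigma^2 * sum_{j=k..q} theta_j psi_{j-k}   (c_k = 0 for k > q),
using gamma(-m) = gamma(m).
Pure AR (q = 0): c_0 = sigma^2 = 4, c_k = 0 for k >= 1.
Equations for k = 0, 1, 2 (AR order 2, c_2 = 0):
  (E0) gamma(0) = phi_1 gamma(1) + phi_2 gamma(2) + c_0
  (E1) gamma(1) = phi_1 gamma(0) + phi_2 gamma(1) + c_1
  (E2) gamma(2) = phi_1 gamma(1) + phi_2 gamma(0)
From (E1): gamma(1) = A gamma(0) + B with
  A = phi_1 / (1 - phi_2) = 0.081 / 1.755 = 0.046154,   B = c_1 / (1 - phi_2) = 0 / 1.755 = 0.
Insert (E2) into (E0): gamma(0) (1 - phi_2^2) = phi_1 (1 + phi_2) gamma(1) + c_0.
  phi_1 (1 + phi_2) = (0.081)(0.245) = 0.019845,   1 - phi_2^2 = 0.429975.
Replace gamma(1) by A gamma(0) + B and collect gamma(0):
  gamma(0) [0.429975 - (0.019845)(0.046154)] = c_0 = 4
  gamma(0) * 0.429059 = 4
  gamma(0) = 4 / 0.429059 = 9.322726.
  gamma(1) = A gamma(0) = (0.046154)(9.322726) = 0.43028.
Therefore gamma(1) = 0.4303 (to 4 decimal places).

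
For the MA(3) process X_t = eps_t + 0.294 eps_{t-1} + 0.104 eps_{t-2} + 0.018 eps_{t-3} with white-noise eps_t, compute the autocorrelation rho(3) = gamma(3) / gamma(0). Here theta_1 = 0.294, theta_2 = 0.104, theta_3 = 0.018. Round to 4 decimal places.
\rho(3) = 0.0164

For an MA(q) process with theta_0 = 1, the autocovariance is
  gamma(k) = sigma^2 * sum_{i=0..q-k} theta_i * theta_{i+k},
and rho(k) = gamma(k) / gamma(0). Sigma^2 cancels.
  numerator   = (1)*(0.018) = 0.018.
  denominator = (1)^2 + (0.294)^2 + (0.104)^2 + (0.018)^2 = 1.097576.
  rho(3) = 0.018 / 1.097576 = 0.0164.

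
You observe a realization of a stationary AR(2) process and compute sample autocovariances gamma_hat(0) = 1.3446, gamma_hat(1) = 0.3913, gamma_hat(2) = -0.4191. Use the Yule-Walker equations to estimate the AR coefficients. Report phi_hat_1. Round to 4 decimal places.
\hat\phi_{1} = 0.4170

The Yule-Walker equations for an AR(p) process read, in matrix form,
  Gamma_p phi = r_p,   with   (Gamma_p)_{ij} = gamma(|i - j|),
                       (r_p)_i = gamma(i),   i,j = 1..p.
Substitute the sample gammas (Toeplitz matrix and right-hand side of size 2):
  Gamma_p = [[1.3446, 0.3913], [0.3913, 1.3446]]
  r_p     = [0.3913, -0.4191]
Written out:
  1.3446 phi_1 + 0.3913 phi_2 = 0.3913
  0.3913 phi_1 + 1.3446 phi_2 = -0.4191
Solve by Cramer's rule:
  det = gamma(0)^2 - gamma(1)^2 = (1.3446)^2 - (0.3913)^2 = 1.80794916 - 0.15311569 = 1.65483347
  phi_hat_1 = [gamma(1) gamma(0) - gamma(1) gamma(2)] / det = [(0.3913)(1.3446) - (0.3913)(-0.4191)] / 1.65483347 = 0.69013581 / 1.65483347 = 0.417
  phi_hat_2 = [gamma(0) gamma(2) - gamma(1)^2] / det = [(1.3446)(-0.4191) - (0.3913)^2] / 1.65483347 = -0.71663755 / 1.65483347 = -0.4331
So phi_hat = [0.4170, -0.4331].
Therefore phi_hat_1 = 0.4170.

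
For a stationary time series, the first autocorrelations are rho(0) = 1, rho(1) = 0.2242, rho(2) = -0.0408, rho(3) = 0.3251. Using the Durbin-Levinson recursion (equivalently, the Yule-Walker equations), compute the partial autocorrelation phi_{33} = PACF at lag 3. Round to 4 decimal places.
\phi_{33} = 0.3790

The PACF at lag k is phi_{kk}, the last component of the solution
to the Yule-Walker system G_k phi = r_k where
  (G_k)_{ij} = rho(|i - j|), (r_k)_i = rho(i), i,j = 1..k.
Equivalently, Durbin-Levinson gives phi_{kk} iteratively:
  phi_{11} = rho(1)
  phi_{kk} = [rho(k) - sum_{j=1..k-1} phi_{k-1,j} rho(k-j)]
            / [1 - sum_{j=1..k-1} phi_{k-1,j} rho(j)],
  phi_{k,j} = phi_{k-1,j} - phi_{kk} phi_{k-1,k-j},  j = 1..k-1.
Step k = 1:
  phi_11 = rho(1) = 0.2242.
Step k = 2:
  phi_22 = [rho(2) - phi_11 rho(1)] / [1 - phi_11 rho(1)] = [-0.0408 - (0.2242)(0.2242)] / [1 - (0.2242)(0.2242)]
         = -0.09106564 / 0.94973436 = -0.095885.
  Update: phi_21 = phi_11 - phi_22 phi_11 = 0.2242 - (-0.095885)(0.2242) = 0.245698.
Step k = 3:
  phi_33 = [rho(3) - phi_21 rho(2) - phi_22 rho(1)] / [1 - phi_21 rho(1) - phi_22 rho(2)]
    numerator   = 0.3251 - (0.245698)(-0.0408) - (-0.095885)(0.2242) = 0.35662196
    denominator = 1 - (0.245698)(0.2242) - (-0.095885)(-0.0408) = 0.9410025
  phi_33 = 0.35662196 / 0.9410025 = 0.379.
Therefore phi_{33} = 0.3790.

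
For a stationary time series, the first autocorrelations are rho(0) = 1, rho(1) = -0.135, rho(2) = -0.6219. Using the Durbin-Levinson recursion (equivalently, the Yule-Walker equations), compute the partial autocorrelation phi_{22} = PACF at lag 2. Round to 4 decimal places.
\phi_{22} = -0.6520

The PACF at lag k is phi_{kk}, the last component of the solution
to the Yule-Walker system G_k phi = r_k where
  (G_k)_{ij} = rho(|i - j|), (r_k)_i = rho(i), i,j = 1..k.
Equivalently, Durbin-Levinson gives phi_{kk} iteratively:
  phi_{11} = rho(1)
  phi_{kk} = [rho(k) - sum_{j=1..k-1} phi_{k-1,j} rho(k-j)]
            / [1 - sum_{j=1..k-1} phi_{k-1,j} rho(j)],
  phi_{k,j} = phi_{k-1,j} - phi_{kk} phi_{k-1,k-j},  j = 1..k-1.
Step k = 1:
  phi_11 = rho(1) = -0.135.
Step k = 2:
  phi_22 = [rho(2) - phi_11 rho(1)] / [1 - phi_11 rho(1)] = [-0.6219 - (-0.135)(-0.135)] / [1 - (-0.135)(-0.135)]
         = -0.640125 / 0.981775 = -0.652.
Therefore phi_{22} = -0.6520.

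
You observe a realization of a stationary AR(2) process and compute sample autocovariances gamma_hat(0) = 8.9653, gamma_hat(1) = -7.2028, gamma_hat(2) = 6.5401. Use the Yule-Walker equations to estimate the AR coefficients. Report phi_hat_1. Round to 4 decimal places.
\hat\phi_{1} = -0.6130

The Yule-Walker equations for an AR(p) process read, in matrix form,
  Gamma_p phi = r_p,   with   (Gamma_p)_{ij} = gamma(|i - j|),
                       (r_p)_i = gamma(i),   i,j = 1..p.
Substitute the sample gammas (Toeplitz matrix and right-hand side of size 2):
  Gamma_p = [[8.9653, -7.2028], [-7.2028, 8.9653]]
  r_p     = [-7.2028, 6.5401]
Written out:
  8.9653 phi_1 - 7.2028 phi_2 = -7.2028
  -7.2028 phi_1 + 8.9653 phi_2 = 6.5401
Solve by Cramer's rule:
  det = gamma(0)^2 - gamma(1)^2 = (8.9653)^2 - (-7.2028)^2 = 80.37660409 - 51.88032784 = 28.49627625
  phi_hat_1 = [gamma(1) gamma(0) - gamma(1) gamma(2)] / det = [(-7.2028)(8.9653) - (-7.2028)(6.5401)] / 28.49627625 = -17.46823056 / 28.49627625 = -0.613
  phi_hat_2 = [gamma(0) gamma(2) - gamma(1)^2] / det = [(8.9653)(6.5401) - (-7.2028)^2] / 28.49627625 = 6.75363069 / 28.49627625 = 0.237
So phi_hat = [-0.6130, 0.2370].
Therefore phi_hat_1 = -0.6130.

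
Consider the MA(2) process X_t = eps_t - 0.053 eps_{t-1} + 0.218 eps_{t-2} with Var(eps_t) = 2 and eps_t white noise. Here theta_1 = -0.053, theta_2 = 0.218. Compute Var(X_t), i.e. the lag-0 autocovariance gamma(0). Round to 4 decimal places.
\gamma(0) = 2.1007

For an MA(q) process X_t = eps_t + sum_i theta_i eps_{t-i} with
Var(eps_t) = sigma^2, the variance is
  gamma(0) = sigma^2 * (1 + sum_i theta_i^2).
  sum_i theta_i^2 = (-0.053)^2 + (0.218)^2 = 0.002809 + 0.047524 = 0.050333.
  gamma(0) = 2 * (1 + 0.050333) = 2 * 1.050333 = 2.100666, which rounds to 2.1007.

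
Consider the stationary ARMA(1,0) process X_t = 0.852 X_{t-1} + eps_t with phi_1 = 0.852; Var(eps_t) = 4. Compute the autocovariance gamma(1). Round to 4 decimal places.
\gamma(1) = 12.4336

Multiply the model equation by X_{t-k} and take expectations. With theta_0 = psi_0 = 1 and psi_j the MA(infinity) weights, this gives
  gamma(k) - sum_i phi_i gamma(k-i) = c_k,
  c_k = sigma^2 * sum_{j=k..q} theta_j psi_{j-k}   (c_k = 0 for k > q),
using gamma(-m) = gamma(m).
Pure AR (q = 0): c_0 = sigma^2 = 4, c_k = 0 for k >= 1.
Equations for k = 0 and k = 1 (AR order 1):
  gamma(0) = phi_1 gamma(1) + c_0
  gamma(1) = phi_1 gamma(0) + c_1
Substituting the second into the first: gamma(0) (1 - phi_1^2) = c_0 + phi_1 c_1, so
  gamma(0) = c_0 / (1 - phi_1^2) = 4 / (1 - (0.852)^2) = 4 / 0.274096 = 14.593427.
  gamma(1) = phi_1 gamma(0) = (0.852)(14.593427) = 12.4336.
Therefore gamma(1) = 12.4336 (to 4 decimal places).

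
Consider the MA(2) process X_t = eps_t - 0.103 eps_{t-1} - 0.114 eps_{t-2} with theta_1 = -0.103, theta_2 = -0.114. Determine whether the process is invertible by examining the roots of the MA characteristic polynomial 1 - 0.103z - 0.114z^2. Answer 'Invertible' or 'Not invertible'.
\text{Invertible}

The MA(q) characteristic polynomial is P(z) = 1 - 0.103z - 0.114z^2.
Invertibility requires all roots to lie outside the unit circle, i.e. |z| > 1 for every root.
Set 1 + (-0.103) z + (-0.114) z^2 = 0, i.e. a z^2 + b z + c = 0 with a = -0.114, b = -0.103, c = 1.
Discriminant D = b^2 - 4ac = (-0.103)^2 - 4*(-0.114)*1 = 0.010609 - (-0.456) = 0.466609.
D >= 0, so the roots are real: z = (-b +/- sqrt(D)) / (2a) = (0.103 +/- 0.683088) / (-0.228).
  z_1 = (0.103 + 0.683088) / (-0.228) = -3.4478,   |z_1| = 3.4478.
  z_2 = (0.103 - 0.683088) / (-0.228) = 2.5442,   |z_2| = 2.5442.
Moduli of all roots: 3.4478, 2.5442.
All moduli strictly greater than 1? Yes.
Verdict: Invertible.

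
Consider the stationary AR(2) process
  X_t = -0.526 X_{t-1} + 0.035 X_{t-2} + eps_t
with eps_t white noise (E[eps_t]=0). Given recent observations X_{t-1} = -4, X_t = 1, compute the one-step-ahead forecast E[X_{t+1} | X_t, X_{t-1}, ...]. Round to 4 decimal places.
E[X_{t+1} \mid \mathcal F_t] = -0.6660

For an AR(p) model X_t = c + sum_i phi_i X_{t-i} + eps_t, the
one-step-ahead conditional mean is
  E[X_{t+1} | X_t, ...] = c + sum_i phi_i X_{t+1-i}.
Substitute known values:
  E[X_{t+1} | ...] = (-0.526) * (1) + (0.035) * (-4)
                   = -0.6660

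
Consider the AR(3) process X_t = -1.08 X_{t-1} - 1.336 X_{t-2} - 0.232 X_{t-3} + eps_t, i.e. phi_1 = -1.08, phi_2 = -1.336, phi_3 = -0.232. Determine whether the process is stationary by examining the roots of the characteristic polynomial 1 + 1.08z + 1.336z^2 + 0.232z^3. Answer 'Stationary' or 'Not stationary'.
\text{Not stationary}

The AR(p) characteristic polynomial is P(z) = 1 + 1.08z + 1.336z^2 + 0.232z^3.
Stationarity requires all roots to lie outside the unit circle, i.e. |z| > 1 for every root.
Degree 3: look for a simple real root z0 first, then factor out (1 - z/z0) and solve the remaining quadratic.
Testing z0 = -5: P(-5) = 1 + (1.08)(-5) + (1.336)(-5)^2 + (0.232)(-5)^3
  = 1 + (-5.4) + (33.4) + (-29) = 0.  So z_0 = -5 is a root, |z_0| = 5.
Divide out the factor (1 + 0.2 z) = (1 - z/z0) (since 1/z0 = -0.2):
  P(z) = (1 + 0.2 z)(1 + (0.88) z + (1.16) z^2)
  [check: z-coef 0.88 - (-0.2) = 1.08; z^2-coef 1.16 - (-0.2)(0.88) = 1.336; z^3-coef -(-0.2)(1.16) = 0.232.]
Remaining roots from the quadratic factor 1 + (0.88) z + (1.16) z^2:
  Set 1 + (0.88) z + (1.16) z^2 = 0, i.e. a z^2 + b z + c = 0 with a = 1.16, b = 0.88, c = 1.
  Discriminant D = b^2 - 4ac = (0.88)^2 - 4*(1.16)*1 = 0.7744 - (4.64) = -3.8656.
  D < 0, so the roots are the complex-conjugate pair z = (-b +/- i sqrt(-D)) / (2a) = -0.3793 +/- 0.8475i.
  For a conjugate pair |z|^2 = z * conj(z) = (product of roots) = c/a = 1/(1.16) = 0.862069, so |z| = sqrt(0.862069) = 0.9285 for both roots.
Moduli of all roots: 5.0000, 0.9285, 0.9285.
All moduli strictly greater than 1? No.
Verdict: Not stationary.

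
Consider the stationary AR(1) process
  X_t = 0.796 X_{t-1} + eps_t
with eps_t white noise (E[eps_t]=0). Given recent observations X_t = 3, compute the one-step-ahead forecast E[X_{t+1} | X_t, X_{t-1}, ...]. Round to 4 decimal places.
E[X_{t+1} \mid \mathcal F_t] = 2.3880

For an AR(p) model X_t = c + sum_i phi_i X_{t-i} + eps_t, the
one-step-ahead conditional mean is
  E[X_{t+1} | X_t, ...] = c + sum_i phi_i X_{t+1-i}.
Substitute known values:
  E[X_{t+1} | ...] = (0.796) * (3)
                   = 2.3880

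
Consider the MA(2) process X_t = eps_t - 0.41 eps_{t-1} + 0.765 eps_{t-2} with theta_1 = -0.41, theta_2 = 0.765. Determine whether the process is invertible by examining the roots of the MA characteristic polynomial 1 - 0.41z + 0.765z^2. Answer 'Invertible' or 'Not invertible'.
\text{Invertible}

The MA(q) characteristic polynomial is P(z) = 1 - 0.41z + 0.765z^2.
Invertibility requires all roots to lie outside the unit circle, i.e. |z| > 1 for every root.
Set 1 + (-0.41) z + (0.765) z^2 = 0, i.e. a z^2 + b z + c = 0 with a = 0.765, b = -0.41, c = 1.
Discriminant D = b^2 - 4ac = (-0.41)^2 - 4*(0.765)*1 = 0.1681 - (3.06) = -2.8919.
D < 0, so the roots are the complex-conjugate pair z = (-b +/- i sqrt(-D)) / (2a) = 0.268 +/- 1.1115i.
For a conjugate pair |z|^2 = z * conj(z) = (product of roots) = c/a = 1/(0.765) = 1.30719, so |z| = sqrt(1.30719) = 1.1433 for both roots.
Moduli of all roots: 1.1433, 1.1433.
All moduli strictly greater than 1? Yes.
Verdict: Invertible.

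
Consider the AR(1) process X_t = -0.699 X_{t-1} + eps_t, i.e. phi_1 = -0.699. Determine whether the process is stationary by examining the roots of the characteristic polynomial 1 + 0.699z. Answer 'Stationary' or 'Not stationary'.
\text{Stationary}

The AR(p) characteristic polynomial is P(z) = 1 + 0.699z.
Stationarity requires all roots to lie outside the unit circle, i.e. |z| > 1 for every root.
This is linear in z: 1 + (0.699) z = 0  =>  z = -1/(0.699) = -1.430615,  |z| = 1.430615.
Moduli of all roots: 1.4306.
All moduli strictly greater than 1? Yes.
Verdict: Stationary.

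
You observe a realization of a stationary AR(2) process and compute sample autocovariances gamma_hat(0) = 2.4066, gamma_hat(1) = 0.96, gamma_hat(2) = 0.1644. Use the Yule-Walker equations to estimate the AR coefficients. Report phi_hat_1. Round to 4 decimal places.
\hat\phi_{1} = 0.4420

The Yule-Walker equations for an AR(p) process read, in matrix form,
  Gamma_p phi = r_p,   with   (Gamma_p)_{ij} = gamma(|i - j|),
                       (r_p)_i = gamma(i),   i,j = 1..p.
Substitute the sample gammas (Toeplitz matrix and right-hand side of size 2):
  Gamma_p = [[2.4066, 0.96], [0.96, 2.4066]]
  r_p     = [0.96, 0.1644]
Written out:
  2.4066 phi_1 + 0.96 phi_2 = 0.96
  0.96 phi_1 + 2.4066 phi_2 = 0.1644
Solve by Cramer's rule:
  det = gamma(0)^2 - gamma(1)^2 = (2.4066)^2 - (0.96)^2 = 5.79172356 - 0.9216 = 4.87012356
  phi_hat_1 = [gamma(1) gamma(0) - gamma(1) gamma(2)] / det = [(0.96)(2.4066) - (0.96)(0.1644)] / 4.87012356 = 2.152512 / 4.87012356 = 0.442
  phi_hat_2 = [gamma(0) gamma(2) - gamma(1)^2] / det = [(2.4066)(0.1644) - (0.96)^2] / 4.87012356 = -0.52595496 / 4.87012356 = -0.108
So phi_hat = [0.4420, -0.1080].
Therefore phi_hat_1 = 0.4420.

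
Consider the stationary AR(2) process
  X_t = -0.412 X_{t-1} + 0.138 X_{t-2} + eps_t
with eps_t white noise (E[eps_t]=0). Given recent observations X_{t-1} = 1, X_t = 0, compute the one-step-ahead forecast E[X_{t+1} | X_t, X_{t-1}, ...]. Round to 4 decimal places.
E[X_{t+1} \mid \mathcal F_t] = 0.1380

For an AR(p) model X_t = c + sum_i phi_i X_{t-i} + eps_t, the
one-step-ahead conditional mean is
  E[X_{t+1} | X_t, ...] = c + sum_i phi_i X_{t+1-i}.
Substitute known values:
  E[X_{t+1} | ...] = (-0.412) * (0) + (0.138) * (1)
                   = 0.1380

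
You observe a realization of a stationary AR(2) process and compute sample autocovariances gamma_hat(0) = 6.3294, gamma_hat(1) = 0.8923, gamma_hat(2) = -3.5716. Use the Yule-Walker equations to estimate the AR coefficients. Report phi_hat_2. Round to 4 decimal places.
\hat\phi_{2} = -0.5960

The Yule-Walker equations for an AR(p) process read, in matrix form,
  Gamma_p phi = r_p,   with   (Gamma_p)_{ij} = gamma(|i - j|),
                       (r_p)_i = gamma(i),   i,j = 1..p.
Substitute the sample gammas (Toeplitz matrix and right-hand side of size 2):
  Gamma_p = [[6.3294, 0.8923], [0.8923, 6.3294]]
  r_p     = [0.8923, -3.5716]
Written out:
  6.3294 phi_1 + 0.8923 phi_2 = 0.8923
  0.8923 phi_1 + 6.3294 phi_2 = -3.5716
Solve by Cramer's rule:
  det = gamma(0)^2 - gamma(1)^2 = (6.3294)^2 - (0.8923)^2 = 40.06130436 - 0.79619929 = 39.26510507
  phi_hat_1 = [gamma(1) gamma(0) - gamma(1) gamma(2)] / det = [(0.8923)(6.3294) - (0.8923)(-3.5716)] / 39.26510507 = 8.8346623 / 39.26510507 = 0.225
  phi_hat_2 = [gamma(0) gamma(2) - gamma(1)^2] / det = [(6.3294)(-3.5716) - (0.8923)^2] / 39.26510507 = -23.40228433 / 39.26510507 = -0.596
So phi_hat = [0.2250, -0.5960].
Therefore phi_hat_2 = -0.5960.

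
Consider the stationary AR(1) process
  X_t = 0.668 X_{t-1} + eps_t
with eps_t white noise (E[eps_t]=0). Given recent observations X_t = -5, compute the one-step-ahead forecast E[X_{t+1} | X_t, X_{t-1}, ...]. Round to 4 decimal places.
E[X_{t+1} \mid \mathcal F_t] = -3.3400

For an AR(p) model X_t = c + sum_i phi_i X_{t-i} + eps_t, the
one-step-ahead conditional mean is
  E[X_{t+1} | X_t, ...] = c + sum_i phi_i X_{t+1-i}.
Substitute known values:
  E[X_{t+1} | ...] = (0.668) * (-5)
                   = -3.3400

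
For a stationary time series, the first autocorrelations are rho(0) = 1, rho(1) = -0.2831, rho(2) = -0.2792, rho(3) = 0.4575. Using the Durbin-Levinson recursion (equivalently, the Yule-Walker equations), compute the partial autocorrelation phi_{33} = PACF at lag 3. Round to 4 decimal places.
\phi_{33} = 0.3040

The PACF at lag k is phi_{kk}, the last component of the solution
to the Yule-Walker system G_k phi = r_k where
  (G_k)_{ij} = rho(|i - j|), (r_k)_i = rho(i), i,j = 1..k.
Equivalently, Durbin-Levinson gives phi_{kk} iteratively:
  phi_{11} = rho(1)
  phi_{kk} = [rho(k) - sum_{j=1..k-1} phi_{k-1,j} rho(k-j)]
            / [1 - sum_{j=1..k-1} phi_{k-1,j} rho(j)],
  phi_{k,j} = phi_{k-1,j} - phi_{kk} phi_{k-1,k-j},  j = 1..k-1.
Step k = 1:
  phi_11 = rho(1) = -0.2831.
Step k = 2:
  phi_22 = [rho(2) - phi_11 rho(1)] / [1 - phi_11 rho(1)] = [-0.2792 - (-0.2831)(-0.2831)] / [1 - (-0.2831)(-0.2831)]
         = -0.35934561 / 0.91985439 = -0.390655.
  Update: phi_21 = phi_11 - phi_22 phi_11 = -0.2831 - (-0.390655)(-0.2831) = -0.393694.
Step k = 3:
  phi_33 = [rho(3) - phi_21 rho(2) - phi_22 rho(1)] / [1 - phi_21 rho(1) - phi_22 rho(2)]
    numerator   = 0.4575 - (-0.393694)(-0.2792) - (-0.390655)(-0.2831) = 0.23698613
    denominator = 1 - (-0.393694)(-0.2831) - (-0.390655)(-0.2792) = 0.77947427
  phi_33 = 0.23698613 / 0.77947427 = 0.304.
Therefore phi_{33} = 0.3040.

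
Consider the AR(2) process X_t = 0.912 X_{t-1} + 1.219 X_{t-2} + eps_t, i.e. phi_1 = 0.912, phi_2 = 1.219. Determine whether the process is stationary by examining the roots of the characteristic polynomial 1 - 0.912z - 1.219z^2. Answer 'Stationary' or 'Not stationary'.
\text{Not stationary}

The AR(p) characteristic polynomial is P(z) = 1 - 0.912z - 1.219z^2.
Stationarity requires all roots to lie outside the unit circle, i.e. |z| > 1 for every root.
Set 1 + (-0.912) z + (-1.219) z^2 = 0, i.e. a z^2 + b z + c = 0 with a = -1.219, b = -0.912, c = 1.
Discriminant D = b^2 - 4ac = (-0.912)^2 - 4*(-1.219)*1 = 0.831744 - (-4.876) = 5.707744.
D >= 0, so the roots are real: z = (-b +/- sqrt(D)) / (2a) = (0.912 +/- 2.389089) / (-2.438).
  z_1 = (0.912 + 2.389089) / (-2.438) = -1.354,   |z_1| = 1.354.
  z_2 = (0.912 - 2.389089) / (-2.438) = 0.6059,   |z_2| = 0.6059.
Moduli of all roots: 1.3540, 0.6059.
All moduli strictly greater than 1? No.
Verdict: Not stationary.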